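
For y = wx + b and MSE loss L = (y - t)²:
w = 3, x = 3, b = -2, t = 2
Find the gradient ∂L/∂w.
∂L/∂w = 30

y = wx + b = (3)(3) + -2 = 7
∂L/∂y = 2(y - t) = 2(7 - 2) = 10
∂y/∂w = x = 3
∂L/∂w = ∂L/∂y · ∂y/∂w = 10 × 3 = 30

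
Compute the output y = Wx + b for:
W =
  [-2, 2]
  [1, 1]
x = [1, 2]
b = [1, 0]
y = [3, 3]

Wx = [-2×1 + 2×2, 1×1 + 1×2]
   = [2, 3]
y = Wx + b = [2 + 1, 3 + 0] = [3, 3]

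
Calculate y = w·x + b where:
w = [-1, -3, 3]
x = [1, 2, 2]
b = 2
y = 1

y = (-1)(1) + (-3)(2) + (3)(2) + 2 = 1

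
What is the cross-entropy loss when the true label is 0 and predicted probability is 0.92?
L = 2.526

L = -0·log(0.92) - 1·log(0.08) = -log(0.08) = 2.526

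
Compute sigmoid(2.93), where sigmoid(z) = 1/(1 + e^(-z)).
0.9493

sigmoid(2.93) = 1/(1 + e^(-2.93)) = 1/(1 + 0.0534) = 0.9493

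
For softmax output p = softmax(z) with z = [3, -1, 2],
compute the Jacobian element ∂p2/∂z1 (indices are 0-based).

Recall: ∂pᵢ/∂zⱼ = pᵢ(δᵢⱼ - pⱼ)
∂p2/∂z1 = -0.003507

p = softmax(z) = [0.7214, 0.01321, 0.2654]
p2 = 0.2654, p1 = 0.01321

∂p2/∂z1 = -p2 × p1 = -0.2654 × 0.01321 = -0.003507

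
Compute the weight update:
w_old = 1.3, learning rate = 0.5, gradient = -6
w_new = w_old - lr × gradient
w_new = 4.3

w_new = w - η·∂L/∂w = 1.3 - 0.5×(-6) = 1.3 - (-3) = 4.3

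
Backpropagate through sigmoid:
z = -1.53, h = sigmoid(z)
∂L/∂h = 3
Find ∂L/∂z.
∂L/∂z = 0.4389

σ(-1.53) = 0.178
σ'(-1.53) = σ(-1.53)(1 - σ(-1.53)) = 0.178 × 0.822 = 0.1463
∂L/∂z = ∂L/∂h · σ'(z) = 3 × 0.1463 = 0.4389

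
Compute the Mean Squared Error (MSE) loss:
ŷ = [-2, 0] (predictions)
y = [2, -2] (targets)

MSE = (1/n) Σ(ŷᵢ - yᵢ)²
MSE = 10

MSE = (1/2)((-2-2)² + (0--2)²) = (1/2)(16 + 4) = 10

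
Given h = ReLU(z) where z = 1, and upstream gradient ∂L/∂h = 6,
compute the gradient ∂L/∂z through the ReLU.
∂L/∂z = 6

h = ReLU(1) = 1
Since z > 0: ∂h/∂z = 1
∂L/∂z = ∂L/∂h · ∂h/∂z = 6 × 1 = 6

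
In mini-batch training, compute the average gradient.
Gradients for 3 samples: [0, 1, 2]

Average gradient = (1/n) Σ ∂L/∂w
Average gradient = 1

Average = (1/3)(0 + 1 + 2) = 3/3 = 1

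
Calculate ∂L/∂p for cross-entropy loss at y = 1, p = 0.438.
∂L/∂p = -2.283

∂L/∂p = -y/p + (1-y)/(1-p) = -1/0.438 + 0 = -2.283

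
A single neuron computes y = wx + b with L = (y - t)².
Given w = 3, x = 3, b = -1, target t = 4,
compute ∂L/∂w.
∂L/∂w = 24

y = wx + b = (3)(3) + -1 = 8
∂L/∂y = 2(y - t) = 2(8 - 4) = 8
∂y/∂w = x = 3
∂L/∂w = ∂L/∂y · ∂y/∂w = 8 × 3 = 24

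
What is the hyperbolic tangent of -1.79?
-0.9458

tanh(-1.79) = (e^(-1.79) - e^(1.79))/(e^(-1.79) + e^(1.79)) = -0.9458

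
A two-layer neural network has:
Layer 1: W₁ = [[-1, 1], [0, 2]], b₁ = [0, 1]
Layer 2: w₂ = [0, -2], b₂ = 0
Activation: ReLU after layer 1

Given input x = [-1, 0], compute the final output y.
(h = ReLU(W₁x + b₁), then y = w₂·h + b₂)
y = -2

Layer 1 pre-activation: z₁ = [1, 1]
After ReLU: h = [1, 1]
Layer 2 output: y = 0×1 + -2×1 + 0 = -2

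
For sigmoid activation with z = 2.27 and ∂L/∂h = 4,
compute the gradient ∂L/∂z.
∂L/∂z = 0.3395

σ(2.27) = 0.9064
σ'(2.27) = σ(2.27)(1 - σ(2.27)) = 0.9064 × 0.09364 = 0.08487
∂L/∂z = ∂L/∂h · σ'(z) = 4 × 0.08487 = 0.3395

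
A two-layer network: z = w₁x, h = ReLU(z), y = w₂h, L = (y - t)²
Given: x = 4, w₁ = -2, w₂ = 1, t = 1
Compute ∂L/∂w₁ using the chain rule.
∂L/∂w₁ = 0

Forward pass:
z = w₁x = -2×4 = -8
h = ReLU(-8) = 0
y = w₂h = 1×0 = 0

Backward pass:
∂L/∂y = 2(y - t) = 2(0 - 1) = -2
∂y/∂h = w₂ = 1
∂h/∂z = 0 (ReLU derivative)
∂z/∂w₁ = x = 4

∂L/∂w₁ = -2 × 1 × 0 × 4 = 0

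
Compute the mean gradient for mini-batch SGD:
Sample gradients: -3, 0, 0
Average gradient = -1

Average = (1/3)(-3 + 0 + 0) = -3/3 = -1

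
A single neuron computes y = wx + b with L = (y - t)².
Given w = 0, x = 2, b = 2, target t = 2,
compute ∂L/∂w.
∂L/∂w = 0

y = wx + b = (0)(2) + 2 = 2
∂L/∂y = 2(y - t) = 2(2 - 2) = 0
∂y/∂w = x = 2
∂L/∂w = ∂L/∂y · ∂y/∂w = 0 × 2 = 0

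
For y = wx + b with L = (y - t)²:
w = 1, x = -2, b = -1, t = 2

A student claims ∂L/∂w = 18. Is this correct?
Incorrect

y = (1)(-2) + -1 = -3
∂L/∂y = 2(y - t) = 2(-3 - 2) = -10
∂y/∂w = x = -2
∂L/∂w = -10 × -2 = 20

Claimed value: 18
Incorrect: The correct gradient is 20.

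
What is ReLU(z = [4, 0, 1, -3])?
h = [4, 0, 1, 0]

ReLU applied element-wise: max(0,4)=4, max(0,0)=0, max(0,1)=1, max(0,-3)=0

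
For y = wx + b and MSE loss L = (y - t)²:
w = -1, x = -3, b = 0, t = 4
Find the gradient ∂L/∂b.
∂L/∂b = -2

y = wx + b = (-1)(-3) + 0 = 3
∂L/∂y = 2(y - t) = 2(3 - 4) = -2
∂y/∂b = 1
∂L/∂b = ∂L/∂y · ∂y/∂b = -2 × 1 = -2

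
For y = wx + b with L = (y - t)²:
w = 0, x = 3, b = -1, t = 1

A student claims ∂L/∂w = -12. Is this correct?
Correct

y = (0)(3) + -1 = -1
∂L/∂y = 2(y - t) = 2(-1 - 1) = -4
∂y/∂w = x = 3
∂L/∂w = -4 × 3 = -12

Claimed value: -12
Correct: The correct gradient is -12.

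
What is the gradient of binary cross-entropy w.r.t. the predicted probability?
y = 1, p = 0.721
∂L/∂p = -1.387

∂L/∂p = -y/p + (1-y)/(1-p) = -1/0.721 + 0 = -1.387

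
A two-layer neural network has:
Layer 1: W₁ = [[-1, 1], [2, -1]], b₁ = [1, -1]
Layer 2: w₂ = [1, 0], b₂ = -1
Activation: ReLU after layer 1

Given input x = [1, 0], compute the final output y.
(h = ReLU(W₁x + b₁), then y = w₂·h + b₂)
y = -1

Layer 1 pre-activation: z₁ = [0, 1]
After ReLU: h = [0, 1]
Layer 2 output: y = 1×0 + 0×1 + -1 = -1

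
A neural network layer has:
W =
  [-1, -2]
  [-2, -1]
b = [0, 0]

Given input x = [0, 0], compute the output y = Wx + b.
y = [0, 0]

Wx = [-1×0 + -2×0, -2×0 + -1×0]
   = [0, 0]
y = Wx + b = [0 + 0, 0 + 0] = [0, 0]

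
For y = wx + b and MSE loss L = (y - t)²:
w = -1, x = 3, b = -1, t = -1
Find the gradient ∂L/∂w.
∂L/∂w = -18

y = wx + b = (-1)(3) + -1 = -4
∂L/∂y = 2(y - t) = 2(-4 - -1) = -6
∂y/∂w = x = 3
∂L/∂w = ∂L/∂y · ∂y/∂w = -6 × 3 = -18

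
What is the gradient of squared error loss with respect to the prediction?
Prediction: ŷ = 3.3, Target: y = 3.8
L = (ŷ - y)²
∂L/∂ŷ = -1.0

∂L/∂ŷ = 2(ŷ - y) = 2(3.3 - 3.8) = 2(-0.5) = -1.0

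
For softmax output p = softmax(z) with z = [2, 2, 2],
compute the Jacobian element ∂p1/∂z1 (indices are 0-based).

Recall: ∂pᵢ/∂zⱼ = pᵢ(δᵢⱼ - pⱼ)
∂p1/∂z1 = 0.2222

p = softmax(z) = [0.3333, 0.3333, 0.3333]
p1 = 0.3333

∂p1/∂z1 = p1(1 - p1) = 0.3333 × (1 - 0.3333) = 0.2222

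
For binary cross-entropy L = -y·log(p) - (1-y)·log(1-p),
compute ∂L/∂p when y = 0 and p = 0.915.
∂L/∂p = 11.76

∂L/∂p = -y/p + (1-y)/(1-p) = 0 + 1/0.085 = 11.76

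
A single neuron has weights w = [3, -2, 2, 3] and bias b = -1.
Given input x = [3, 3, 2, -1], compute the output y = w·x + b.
y = 3

y = (3)(3) + (-2)(3) + (2)(2) + (3)(-1) + -1 = 3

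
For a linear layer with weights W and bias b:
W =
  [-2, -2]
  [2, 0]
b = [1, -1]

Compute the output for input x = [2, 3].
y = [-9, 3]

Wx = [-2×2 + -2×3, 2×2 + 0×3]
   = [-10, 4]
y = Wx + b = [-10 + 1, 4 + -1] = [-9, 3]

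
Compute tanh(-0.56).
-0.508

tanh(-0.56) = (e^(-0.56) - e^(0.56))/(e^(-0.56) + e^(0.56)) = -0.508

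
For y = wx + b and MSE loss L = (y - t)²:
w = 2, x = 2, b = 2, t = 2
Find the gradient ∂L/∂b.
∂L/∂b = 8

y = wx + b = (2)(2) + 2 = 6
∂L/∂y = 2(y - t) = 2(6 - 2) = 8
∂y/∂b = 1
∂L/∂b = ∂L/∂y · ∂y/∂b = 8 × 1 = 8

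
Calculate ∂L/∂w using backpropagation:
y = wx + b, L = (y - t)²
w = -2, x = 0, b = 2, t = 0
∂L/∂w = 0

y = wx + b = (-2)(0) + 2 = 2
∂L/∂y = 2(y - t) = 2(2 - 0) = 4
∂y/∂w = x = 0
∂L/∂w = ∂L/∂y · ∂y/∂w = 4 × 0 = 0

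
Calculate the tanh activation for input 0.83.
0.6805

tanh(0.83) = (e^(0.83) - e^(-0.83))/(e^(0.83) + e^(-0.83)) = 0.6805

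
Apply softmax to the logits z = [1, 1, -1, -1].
p = [0.4404, 0.4404, 0.0596, 0.0596]

exp(z) = [2.718, 2.718, 0.3679, 0.3679]
Sum = 6.172
p = [0.4404, 0.4404, 0.0596, 0.0596]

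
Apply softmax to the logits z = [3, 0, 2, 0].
p = [0.6815, 0.0339, 0.2507, 0.0339]

exp(z) = [20.09, 1, 7.389, 1]
Sum = 29.47
p = [0.6815, 0.0339, 0.2507, 0.0339]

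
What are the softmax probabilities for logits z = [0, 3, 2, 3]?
p = [0.0206, 0.4136, 0.1522, 0.4136]

exp(z) = [1, 20.09, 7.389, 20.09]
Sum = 48.56
p = [0.0206, 0.4136, 0.1522, 0.4136]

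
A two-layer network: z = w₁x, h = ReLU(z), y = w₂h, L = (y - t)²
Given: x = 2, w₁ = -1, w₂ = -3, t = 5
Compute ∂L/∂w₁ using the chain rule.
∂L/∂w₁ = 0

Forward pass:
z = w₁x = -1×2 = -2
h = ReLU(-2) = 0
y = w₂h = -3×0 = 0

Backward pass:
∂L/∂y = 2(y - t) = 2(0 - 5) = -10
∂y/∂h = w₂ = -3
∂h/∂z = 0 (ReLU derivative)
∂z/∂w₁ = x = 2

∂L/∂w₁ = -10 × -3 × 0 × 2 = 0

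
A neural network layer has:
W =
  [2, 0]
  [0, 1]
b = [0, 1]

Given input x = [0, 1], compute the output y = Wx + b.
y = [0, 2]

Wx = [2×0 + 0×1, 0×0 + 1×1]
   = [0, 1]
y = Wx + b = [0 + 0, 1 + 1] = [0, 2]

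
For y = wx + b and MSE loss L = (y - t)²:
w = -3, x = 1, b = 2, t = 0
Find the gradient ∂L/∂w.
∂L/∂w = -2

y = wx + b = (-3)(1) + 2 = -1
∂L/∂y = 2(y - t) = 2(-1 - 0) = -2
∂y/∂w = x = 1
∂L/∂w = ∂L/∂y · ∂y/∂w = -2 × 1 = -2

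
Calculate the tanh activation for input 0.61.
0.5441

tanh(0.61) = (e^(0.61) - e^(-0.61))/(e^(0.61) + e^(-0.61)) = 0.5441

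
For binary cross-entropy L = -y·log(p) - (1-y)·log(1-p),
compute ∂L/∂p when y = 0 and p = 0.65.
∂L/∂p = 2.857

∂L/∂p = -y/p + (1-y)/(1-p) = 0 + 1/0.35 = 2.857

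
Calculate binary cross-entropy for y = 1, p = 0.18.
L = 1.715

L = -1·log(0.18) - 0·log(0.82) = -log(0.18) = 1.715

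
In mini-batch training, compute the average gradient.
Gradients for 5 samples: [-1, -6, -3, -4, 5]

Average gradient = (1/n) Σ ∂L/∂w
Average gradient = -1.8

Average = (1/5)(-1 + -6 + -3 + -4 + 5) = -9/5 = -1.8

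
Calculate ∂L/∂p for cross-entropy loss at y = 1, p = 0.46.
∂L/∂p = -2.174

∂L/∂p = -y/p + (1-y)/(1-p) = -1/0.46 + 0 = -2.174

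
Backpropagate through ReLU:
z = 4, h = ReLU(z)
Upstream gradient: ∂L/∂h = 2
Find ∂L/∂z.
∂L/∂z = 2

h = ReLU(4) = 4
Since z > 0: ∂h/∂z = 1
∂L/∂z = ∂L/∂h · ∂h/∂z = 2 × 1 = 2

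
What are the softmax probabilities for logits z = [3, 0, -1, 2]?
p = [0.6964, 0.0347, 0.0128, 0.2562]

exp(z) = [20.09, 1, 0.3679, 7.389]
Sum = 28.84
p = [0.6964, 0.0347, 0.0128, 0.2562]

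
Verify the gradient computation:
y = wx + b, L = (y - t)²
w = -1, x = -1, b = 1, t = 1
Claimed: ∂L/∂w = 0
Incorrect

y = (-1)(-1) + 1 = 2
∂L/∂y = 2(y - t) = 2(2 - 1) = 2
∂y/∂w = x = -1
∂L/∂w = 2 × -1 = -2

Claimed value: 0
Incorrect: The correct gradient is -2.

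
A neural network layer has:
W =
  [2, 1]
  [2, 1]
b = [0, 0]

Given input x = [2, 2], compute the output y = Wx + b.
y = [6, 6]

Wx = [2×2 + 1×2, 2×2 + 1×2]
   = [6, 6]
y = Wx + b = [6 + 0, 6 + 0] = [6, 6]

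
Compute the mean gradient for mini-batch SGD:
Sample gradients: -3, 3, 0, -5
Average gradient = -1.25

Average = (1/4)(-3 + 3 + 0 + -5) = -5/4 = -1.25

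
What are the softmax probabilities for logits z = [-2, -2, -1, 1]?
p = [0.0403, 0.0403, 0.1096, 0.8098]

exp(z) = [0.1353, 0.1353, 0.3679, 2.718]
Sum = 3.357
p = [0.0403, 0.0403, 0.1096, 0.8098]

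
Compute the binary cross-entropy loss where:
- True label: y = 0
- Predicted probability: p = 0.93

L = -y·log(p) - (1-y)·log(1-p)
L = 2.659

L = -0·log(0.93) - 1·log(0.07) = -log(0.07) = 2.659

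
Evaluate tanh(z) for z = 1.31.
0.8643

tanh(1.31) = (e^(1.31) - e^(-1.31))/(e^(1.31) + e^(-1.31)) = 0.8643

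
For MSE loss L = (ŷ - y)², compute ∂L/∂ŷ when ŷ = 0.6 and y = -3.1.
∂L/∂ŷ = 7.4

∂L/∂ŷ = 2(ŷ - y) = 2(0.6 - -3.1) = 2(3.7) = 7.4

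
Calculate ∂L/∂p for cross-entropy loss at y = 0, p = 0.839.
∂L/∂p = 6.211

∂L/∂p = -y/p + (1-y)/(1-p) = 0 + 1/0.161 = 6.211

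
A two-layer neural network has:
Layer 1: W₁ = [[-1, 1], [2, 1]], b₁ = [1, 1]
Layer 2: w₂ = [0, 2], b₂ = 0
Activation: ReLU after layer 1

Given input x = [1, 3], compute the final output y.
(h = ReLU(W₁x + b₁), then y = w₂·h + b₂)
y = 12

Layer 1 pre-activation: z₁ = [3, 6]
After ReLU: h = [3, 6]
Layer 2 output: y = 0×3 + 2×6 + 0 = 12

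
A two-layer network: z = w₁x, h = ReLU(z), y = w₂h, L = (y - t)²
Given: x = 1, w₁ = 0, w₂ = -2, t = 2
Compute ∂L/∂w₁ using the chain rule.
∂L/∂w₁ = 0

Forward pass:
z = w₁x = 0×1 = 0
h = ReLU(0) = 0
y = w₂h = -2×0 = 0

Backward pass:
∂L/∂y = 2(y - t) = 2(0 - 2) = -4
∂y/∂h = w₂ = -2
∂h/∂z = 0 (ReLU derivative)
∂z/∂w₁ = x = 1

∂L/∂w₁ = -4 × -2 × 0 × 1 = 0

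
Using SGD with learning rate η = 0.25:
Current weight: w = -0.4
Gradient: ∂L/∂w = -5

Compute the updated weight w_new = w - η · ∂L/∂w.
w_new = 0.85

w_new = w - η·∂L/∂w = -0.4 - 0.25×(-5) = -0.4 - (-1.25) = 0.85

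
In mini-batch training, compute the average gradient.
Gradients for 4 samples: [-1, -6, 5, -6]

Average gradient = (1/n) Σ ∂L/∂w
Average gradient = -2

Average = (1/4)(-1 + -6 + 5 + -6) = -8/4 = -2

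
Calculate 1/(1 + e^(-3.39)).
0.9674

sigmoid(3.39) = 1/(1 + e^(-3.39)) = 1/(1 + 0.03371) = 0.9674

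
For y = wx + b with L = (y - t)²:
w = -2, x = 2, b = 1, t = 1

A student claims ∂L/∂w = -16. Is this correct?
Correct

y = (-2)(2) + 1 = -3
∂L/∂y = 2(y - t) = 2(-3 - 1) = -8
∂y/∂w = x = 2
∂L/∂w = -8 × 2 = -16

Claimed value: -16
Correct: The correct gradient is -16.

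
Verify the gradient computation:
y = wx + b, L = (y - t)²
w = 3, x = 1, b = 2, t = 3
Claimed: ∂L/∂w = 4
Correct

y = (3)(1) + 2 = 5
∂L/∂y = 2(y - t) = 2(5 - 3) = 4
∂y/∂w = x = 1
∂L/∂w = 4 × 1 = 4

Claimed value: 4
Correct: The correct gradient is 4.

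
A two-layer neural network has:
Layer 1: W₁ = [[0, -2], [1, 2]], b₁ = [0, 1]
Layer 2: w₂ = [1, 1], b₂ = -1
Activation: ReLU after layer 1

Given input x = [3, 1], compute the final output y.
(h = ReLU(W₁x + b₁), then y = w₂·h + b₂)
y = 5

Layer 1 pre-activation: z₁ = [-2, 6]
After ReLU: h = [0, 6]
Layer 2 output: y = 1×0 + 1×6 + -1 = 5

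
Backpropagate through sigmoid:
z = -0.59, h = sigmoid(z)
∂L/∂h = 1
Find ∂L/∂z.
∂L/∂z = 0.2294

σ(-0.59) = 0.3566
σ'(-0.59) = σ(-0.59)(1 - σ(-0.59)) = 0.3566 × 0.6434 = 0.2294
∂L/∂z = ∂L/∂h · σ'(z) = 1 × 0.2294 = 0.2294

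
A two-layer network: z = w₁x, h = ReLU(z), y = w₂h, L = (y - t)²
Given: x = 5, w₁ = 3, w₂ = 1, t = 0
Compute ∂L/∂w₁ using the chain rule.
∂L/∂w₁ = 150

Forward pass:
z = w₁x = 3×5 = 15
h = ReLU(15) = 15
y = w₂h = 1×15 = 15

Backward pass:
∂L/∂y = 2(y - t) = 2(15 - 0) = 30
∂y/∂h = w₂ = 1
∂h/∂z = 1 (ReLU derivative)
∂z/∂w₁ = x = 5

∂L/∂w₁ = 30 × 1 × 1 × 5 = 150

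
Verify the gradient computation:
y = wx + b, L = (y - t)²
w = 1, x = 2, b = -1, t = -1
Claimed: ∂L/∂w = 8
Correct

y = (1)(2) + -1 = 1
∂L/∂y = 2(y - t) = 2(1 - -1) = 4
∂y/∂w = x = 2
∂L/∂w = 4 × 2 = 8

Claimed value: 8
Correct: The correct gradient is 8.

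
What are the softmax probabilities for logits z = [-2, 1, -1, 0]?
p = [0.0321, 0.6439, 0.0871, 0.2369]

exp(z) = [0.1353, 2.718, 0.3679, 1]
Sum = 4.221
p = [0.0321, 0.6439, 0.0871, 0.2369]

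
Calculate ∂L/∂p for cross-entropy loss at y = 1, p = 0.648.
∂L/∂p = -1.543

∂L/∂p = -y/p + (1-y)/(1-p) = -1/0.648 + 0 = -1.543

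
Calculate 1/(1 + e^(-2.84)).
0.9448

sigmoid(2.84) = 1/(1 + e^(-2.84)) = 1/(1 + 0.05843) = 0.9448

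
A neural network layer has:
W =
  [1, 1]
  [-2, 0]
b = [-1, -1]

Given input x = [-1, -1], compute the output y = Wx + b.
y = [-3, 1]

Wx = [1×-1 + 1×-1, -2×-1 + 0×-1]
   = [-2, 2]
y = Wx + b = [-2 + -1, 2 + -1] = [-3, 1]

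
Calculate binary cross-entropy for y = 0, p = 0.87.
L = 2.04

L = -0·log(0.87) - 1·log(0.13) = -log(0.13) = 2.04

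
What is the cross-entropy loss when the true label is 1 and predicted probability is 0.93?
L = 0.07257

L = -1·log(0.93) - 0·log(0.07) = -log(0.93) = 0.07257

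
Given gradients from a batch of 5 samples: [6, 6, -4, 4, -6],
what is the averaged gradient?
Average gradient = 1.2

Average = (1/5)(6 + 6 + -4 + 4 + -6) = 6/5 = 1.2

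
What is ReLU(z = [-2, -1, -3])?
h = [0, 0, 0]

ReLU applied element-wise: max(0,-2)=0, max(0,-1)=0, max(0,-3)=0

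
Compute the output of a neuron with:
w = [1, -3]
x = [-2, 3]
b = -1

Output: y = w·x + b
y = -12

y = (1)(-2) + (-3)(3) + -1 = -12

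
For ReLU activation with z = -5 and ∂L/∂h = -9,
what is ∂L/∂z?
∂L/∂z = 0

h = ReLU(-5) = 0
Since z < 0: ∂h/∂z = 0
∂L/∂z = ∂L/∂h · ∂h/∂z = -9 × 0 = 0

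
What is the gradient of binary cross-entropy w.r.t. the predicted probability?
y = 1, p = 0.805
∂L/∂p = -1.242

∂L/∂p = -y/p + (1-y)/(1-p) = -1/0.805 + 0 = -1.242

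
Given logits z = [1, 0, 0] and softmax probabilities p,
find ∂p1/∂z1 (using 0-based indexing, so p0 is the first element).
∂p1/∂z1 = 0.167

p = softmax(z) = [0.5761, 0.2119, 0.2119]
p1 = 0.2119

∂p1/∂z1 = p1(1 - p1) = 0.2119 × (1 - 0.2119) = 0.167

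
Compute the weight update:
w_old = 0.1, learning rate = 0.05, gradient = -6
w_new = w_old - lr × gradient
w_new = 0.4

w_new = w - η·∂L/∂w = 0.1 - 0.05×(-6) = 0.1 - (-0.3) = 0.4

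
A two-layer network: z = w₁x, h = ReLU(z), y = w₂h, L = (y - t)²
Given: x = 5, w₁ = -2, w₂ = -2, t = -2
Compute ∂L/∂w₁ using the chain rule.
∂L/∂w₁ = 0

Forward pass:
z = w₁x = -2×5 = -10
h = ReLU(-10) = 0
y = w₂h = -2×0 = 0

Backward pass:
∂L/∂y = 2(y - t) = 2(0 - -2) = 4
∂y/∂h = w₂ = -2
∂h/∂z = 0 (ReLU derivative)
∂z/∂w₁ = x = 5

∂L/∂w₁ = 4 × -2 × 0 × 5 = 0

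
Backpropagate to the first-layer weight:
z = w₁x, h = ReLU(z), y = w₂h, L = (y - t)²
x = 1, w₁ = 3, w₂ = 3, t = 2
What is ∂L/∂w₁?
∂L/∂w₁ = 42

Forward pass:
z = w₁x = 3×1 = 3
h = ReLU(3) = 3
y = w₂h = 3×3 = 9

Backward pass:
∂L/∂y = 2(y - t) = 2(9 - 2) = 14
∂y/∂h = w₂ = 3
∂h/∂z = 1 (ReLU derivative)
∂z/∂w₁ = x = 1

∂L/∂w₁ = 14 × 3 × 1 × 1 = 42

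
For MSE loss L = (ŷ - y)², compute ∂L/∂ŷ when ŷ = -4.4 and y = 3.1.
∂L/∂ŷ = -15.0

∂L/∂ŷ = 2(ŷ - y) = 2(-4.4 - 3.1) = 2(-7.5) = -15.0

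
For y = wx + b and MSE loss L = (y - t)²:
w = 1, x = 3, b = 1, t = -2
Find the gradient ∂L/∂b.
∂L/∂b = 12

y = wx + b = (1)(3) + 1 = 4
∂L/∂y = 2(y - t) = 2(4 - -2) = 12
∂y/∂b = 1
∂L/∂b = ∂L/∂y · ∂y/∂b = 12 × 1 = 12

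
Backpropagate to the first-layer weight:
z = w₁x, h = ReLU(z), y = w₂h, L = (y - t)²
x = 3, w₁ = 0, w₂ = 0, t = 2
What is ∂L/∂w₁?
∂L/∂w₁ = 0

Forward pass:
z = w₁x = 0×3 = 0
h = ReLU(0) = 0
y = w₂h = 0×0 = 0

Backward pass:
∂L/∂y = 2(y - t) = 2(0 - 2) = -4
∂y/∂h = w₂ = 0
∂h/∂z = 0 (ReLU derivative)
∂z/∂w₁ = x = 3

∂L/∂w₁ = -4 × 0 × 0 × 3 = 0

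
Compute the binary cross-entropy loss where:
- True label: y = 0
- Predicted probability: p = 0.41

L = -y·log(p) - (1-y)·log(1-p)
L = 0.5276

L = -0·log(0.41) - 1·log(0.59) = -log(0.59) = 0.5276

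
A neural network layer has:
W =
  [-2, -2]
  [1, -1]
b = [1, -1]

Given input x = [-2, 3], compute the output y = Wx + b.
y = [-1, -6]

Wx = [-2×-2 + -2×3, 1×-2 + -1×3]
   = [-2, -5]
y = Wx + b = [-2 + 1, -5 + -1] = [-1, -6]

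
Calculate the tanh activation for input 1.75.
0.9414

tanh(1.75) = (e^(1.75) - e^(-1.75))/(e^(1.75) + e^(-1.75)) = 0.9414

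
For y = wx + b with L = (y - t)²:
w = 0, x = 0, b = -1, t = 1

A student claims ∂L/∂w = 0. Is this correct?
Correct

y = (0)(0) + -1 = -1
∂L/∂y = 2(y - t) = 2(-1 - 1) = -4
∂y/∂w = x = 0
∂L/∂w = -4 × 0 = 0

Claimed value: 0
Correct: The correct gradient is 0.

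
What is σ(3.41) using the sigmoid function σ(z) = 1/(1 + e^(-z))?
0.968

sigmoid(3.41) = 1/(1 + e^(-3.41)) = 1/(1 + 0.03304) = 0.968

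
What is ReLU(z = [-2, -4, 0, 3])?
h = [0, 0, 0, 3]

ReLU applied element-wise: max(0,-2)=0, max(0,-4)=0, max(0,0)=0, max(0,3)=3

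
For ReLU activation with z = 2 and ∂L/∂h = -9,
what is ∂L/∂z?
∂L/∂z = -9

h = ReLU(2) = 2
Since z > 0: ∂h/∂z = 1
∂L/∂z = ∂L/∂h · ∂h/∂z = -9 × 1 = -9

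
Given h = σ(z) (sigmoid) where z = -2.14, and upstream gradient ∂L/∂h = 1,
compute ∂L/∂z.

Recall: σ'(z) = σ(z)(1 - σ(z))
∂L/∂z = 0.09419

σ(-2.14) = 0.1053
σ'(-2.14) = σ(-2.14)(1 - σ(-2.14)) = 0.1053 × 0.8947 = 0.09419
∂L/∂z = ∂L/∂h · σ'(z) = 1 × 0.09419 = 0.09419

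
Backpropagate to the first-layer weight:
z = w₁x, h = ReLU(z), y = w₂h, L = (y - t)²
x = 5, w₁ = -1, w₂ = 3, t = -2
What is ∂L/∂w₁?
∂L/∂w₁ = 0

Forward pass:
z = w₁x = -1×5 = -5
h = ReLU(-5) = 0
y = w₂h = 3×0 = 0

Backward pass:
∂L/∂y = 2(y - t) = 2(0 - -2) = 4
∂y/∂h = w₂ = 3
∂h/∂z = 0 (ReLU derivative)
∂z/∂w₁ = x = 5

∂L/∂w₁ = 4 × 3 × 0 × 5 = 0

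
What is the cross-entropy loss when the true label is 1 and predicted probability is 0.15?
L = 1.897

L = -1·log(0.15) - 0·log(0.85) = -log(0.15) = 1.897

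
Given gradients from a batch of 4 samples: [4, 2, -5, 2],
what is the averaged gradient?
Average gradient = 0.75

Average = (1/4)(4 + 2 + -5 + 2) = 3/4 = 0.75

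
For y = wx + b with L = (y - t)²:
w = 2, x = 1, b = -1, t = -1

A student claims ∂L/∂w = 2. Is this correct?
Incorrect

y = (2)(1) + -1 = 1
∂L/∂y = 2(y - t) = 2(1 - -1) = 4
∂y/∂w = x = 1
∂L/∂w = 4 × 1 = 4

Claimed value: 2
Incorrect: The correct gradient is 4.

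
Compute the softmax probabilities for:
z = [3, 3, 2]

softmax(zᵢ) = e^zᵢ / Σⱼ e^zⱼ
p = [0.4223, 0.4223, 0.1554]

exp(z) = [20.09, 20.09, 7.389]
Sum = 47.56
p = [0.4223, 0.4223, 0.1554]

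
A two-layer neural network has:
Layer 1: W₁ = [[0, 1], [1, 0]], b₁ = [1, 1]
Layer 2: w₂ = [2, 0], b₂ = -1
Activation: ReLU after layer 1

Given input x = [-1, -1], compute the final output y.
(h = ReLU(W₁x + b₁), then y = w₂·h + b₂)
y = -1

Layer 1 pre-activation: z₁ = [0, 0]
After ReLU: h = [0, 0]
Layer 2 output: y = 2×0 + 0×0 + -1 = -1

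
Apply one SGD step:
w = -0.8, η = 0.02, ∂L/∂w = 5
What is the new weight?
w_new = -0.9

w_new = w - η·∂L/∂w = -0.8 - 0.02×(5) = -0.8 - (0.1) = -0.9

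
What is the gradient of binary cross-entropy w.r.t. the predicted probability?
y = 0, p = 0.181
∂L/∂p = 1.221

∂L/∂p = -y/p + (1-y)/(1-p) = 0 + 1/0.819 = 1.221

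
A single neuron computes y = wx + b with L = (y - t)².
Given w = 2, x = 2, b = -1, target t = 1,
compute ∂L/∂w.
∂L/∂w = 8

y = wx + b = (2)(2) + -1 = 3
∂L/∂y = 2(y - t) = 2(3 - 1) = 4
∂y/∂w = x = 2
∂L/∂w = ∂L/∂y · ∂y/∂w = 4 × 2 = 8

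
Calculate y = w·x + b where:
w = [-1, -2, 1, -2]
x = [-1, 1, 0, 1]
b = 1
y = -2

y = (-1)(-1) + (-2)(1) + (1)(0) + (-2)(1) + 1 = -2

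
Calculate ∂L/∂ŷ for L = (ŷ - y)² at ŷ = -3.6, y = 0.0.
∂L/∂ŷ = -7.2

∂L/∂ŷ = 2(ŷ - y) = 2(-3.6 - 0.0) = 2(-3.6) = -7.2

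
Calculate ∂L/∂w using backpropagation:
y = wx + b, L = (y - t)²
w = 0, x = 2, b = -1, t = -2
∂L/∂w = 4

y = wx + b = (0)(2) + -1 = -1
∂L/∂y = 2(y - t) = 2(-1 - -2) = 2
∂y/∂w = x = 2
∂L/∂w = ∂L/∂y · ∂y/∂w = 2 × 2 = 4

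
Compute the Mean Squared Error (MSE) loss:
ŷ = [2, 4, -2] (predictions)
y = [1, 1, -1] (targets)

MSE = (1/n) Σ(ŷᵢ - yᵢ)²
MSE = 3.667

MSE = (1/3)((2-1)² + (4-1)² + (-2--1)²) = (1/3)(1 + 9 + 1) = 3.667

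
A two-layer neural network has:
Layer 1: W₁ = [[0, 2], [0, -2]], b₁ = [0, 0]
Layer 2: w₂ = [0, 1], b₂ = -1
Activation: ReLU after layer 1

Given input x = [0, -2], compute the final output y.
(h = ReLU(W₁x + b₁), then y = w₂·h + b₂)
y = 3

Layer 1 pre-activation: z₁ = [-4, 4]
After ReLU: h = [0, 4]
Layer 2 output: y = 0×0 + 1×4 + -1 = 3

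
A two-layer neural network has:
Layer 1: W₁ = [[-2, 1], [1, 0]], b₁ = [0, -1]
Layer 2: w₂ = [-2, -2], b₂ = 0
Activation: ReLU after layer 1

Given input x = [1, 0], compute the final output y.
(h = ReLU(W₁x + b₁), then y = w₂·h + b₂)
y = 0

Layer 1 pre-activation: z₁ = [-2, 0]
After ReLU: h = [0, 0]
Layer 2 output: y = -2×0 + -2×0 + 0 = 0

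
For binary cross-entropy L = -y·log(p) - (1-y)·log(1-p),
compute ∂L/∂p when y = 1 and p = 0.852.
∂L/∂p = -1.174

∂L/∂p = -y/p + (1-y)/(1-p) = -1/0.852 + 0 = -1.174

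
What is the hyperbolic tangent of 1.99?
0.9633

tanh(1.99) = (e^(1.99) - e^(-1.99))/(e^(1.99) + e^(-1.99)) = 0.9633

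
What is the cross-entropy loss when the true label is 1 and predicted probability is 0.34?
L = 1.079

L = -1·log(0.34) - 0·log(0.66) = -log(0.34) = 1.079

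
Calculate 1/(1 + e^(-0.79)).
0.6878

sigmoid(0.79) = 1/(1 + e^(-0.79)) = 1/(1 + 0.4538) = 0.6878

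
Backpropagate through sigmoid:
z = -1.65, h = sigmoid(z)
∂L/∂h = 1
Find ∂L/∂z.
∂L/∂z = 0.1352

σ(-1.65) = 0.1611
σ'(-1.65) = σ(-1.65)(1 - σ(-1.65)) = 0.1611 × 0.8389 = 0.1352
∂L/∂z = ∂L/∂h · σ'(z) = 1 × 0.1352 = 0.1352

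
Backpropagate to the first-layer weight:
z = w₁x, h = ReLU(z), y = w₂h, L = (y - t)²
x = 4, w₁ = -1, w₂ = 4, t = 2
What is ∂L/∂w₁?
∂L/∂w₁ = 0

Forward pass:
z = w₁x = -1×4 = -4
h = ReLU(-4) = 0
y = w₂h = 4×0 = 0

Backward pass:
∂L/∂y = 2(y - t) = 2(0 - 2) = -4
∂y/∂h = w₂ = 4
∂h/∂z = 0 (ReLU derivative)
∂z/∂w₁ = x = 4

∂L/∂w₁ = -4 × 4 × 0 × 4 = 0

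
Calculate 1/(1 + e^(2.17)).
0.1025

sigmoid(-2.17) = 1/(1 + e^(2.17)) = 1/(1 + 8.758) = 0.1025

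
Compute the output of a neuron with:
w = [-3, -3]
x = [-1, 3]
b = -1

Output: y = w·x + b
y = -7

y = (-3)(-1) + (-3)(3) + -1 = -7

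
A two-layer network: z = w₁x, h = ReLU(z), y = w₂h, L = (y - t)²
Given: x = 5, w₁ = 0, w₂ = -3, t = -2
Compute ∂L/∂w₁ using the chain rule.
∂L/∂w₁ = 0

Forward pass:
z = w₁x = 0×5 = 0
h = ReLU(0) = 0
y = w₂h = -3×0 = 0

Backward pass:
∂L/∂y = 2(y - t) = 2(0 - -2) = 4
∂y/∂h = w₂ = -3
∂h/∂z = 0 (ReLU derivative)
∂z/∂w₁ = x = 5

∂L/∂w₁ = 4 × -3 × 0 × 5 = 0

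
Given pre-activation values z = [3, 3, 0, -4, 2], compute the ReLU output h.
h = [3, 3, 0, 0, 2]

ReLU applied element-wise: max(0,3)=3, max(0,3)=3, max(0,0)=0, max(0,-4)=0, max(0,2)=2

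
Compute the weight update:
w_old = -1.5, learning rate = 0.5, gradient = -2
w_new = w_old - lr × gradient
w_new = -0.5

w_new = w - η·∂L/∂w = -1.5 - 0.5×(-2) = -1.5 - (-1) = -0.5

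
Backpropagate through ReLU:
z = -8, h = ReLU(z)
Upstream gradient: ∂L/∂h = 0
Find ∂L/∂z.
∂L/∂z = 0

h = ReLU(-8) = 0
Since z < 0: ∂h/∂z = 0
∂L/∂z = ∂L/∂h · ∂h/∂z = 0 × 0 = 0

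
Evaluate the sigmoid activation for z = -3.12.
0.04229

sigmoid(-3.12) = 1/(1 + e^(3.12)) = 1/(1 + 22.65) = 0.04229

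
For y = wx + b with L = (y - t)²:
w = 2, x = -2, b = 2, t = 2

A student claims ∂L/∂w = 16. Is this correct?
Correct

y = (2)(-2) + 2 = -2
∂L/∂y = 2(y - t) = 2(-2 - 2) = -8
∂y/∂w = x = -2
∂L/∂w = -8 × -2 = 16

Claimed value: 16
Correct: The correct gradient is 16.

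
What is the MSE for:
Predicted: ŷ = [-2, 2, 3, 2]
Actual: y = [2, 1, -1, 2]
MSE = 8.25

MSE = (1/4)((-2-2)² + (2-1)² + (3--1)² + (2-2)²) = (1/4)(16 + 1 + 16 + 0) = 8.25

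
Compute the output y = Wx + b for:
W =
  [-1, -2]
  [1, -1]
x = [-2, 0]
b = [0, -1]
y = [2, -3]

Wx = [-1×-2 + -2×0, 1×-2 + -1×0]
   = [2, -2]
y = Wx + b = [2 + 0, -2 + -1] = [2, -3]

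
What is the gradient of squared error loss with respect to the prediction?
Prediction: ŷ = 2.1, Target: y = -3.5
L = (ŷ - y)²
∂L/∂ŷ = 11.2

∂L/∂ŷ = 2(ŷ - y) = 2(2.1 - -3.5) = 2(5.6) = 11.2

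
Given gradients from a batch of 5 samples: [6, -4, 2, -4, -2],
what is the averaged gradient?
Average gradient = -0.4

Average = (1/5)(6 + -4 + 2 + -4 + -2) = -2/5 = -0.4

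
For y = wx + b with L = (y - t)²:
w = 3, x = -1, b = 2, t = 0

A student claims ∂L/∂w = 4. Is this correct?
Incorrect

y = (3)(-1) + 2 = -1
∂L/∂y = 2(y - t) = 2(-1 - 0) = -2
∂y/∂w = x = -1
∂L/∂w = -2 × -1 = 2

Claimed value: 4
Incorrect: The correct gradient is 2.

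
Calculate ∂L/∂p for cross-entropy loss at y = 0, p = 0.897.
∂L/∂p = 9.709

∂L/∂p = -y/p + (1-y)/(1-p) = 0 + 1/0.103 = 9.709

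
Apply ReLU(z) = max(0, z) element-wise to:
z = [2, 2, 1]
h = [2, 2, 1]

ReLU applied element-wise: max(0,2)=2, max(0,2)=2, max(0,1)=1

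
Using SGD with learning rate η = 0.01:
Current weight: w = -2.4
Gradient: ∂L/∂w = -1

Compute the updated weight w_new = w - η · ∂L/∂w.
w_new = -2.39

w_new = w - η·∂L/∂w = -2.4 - 0.01×(-1) = -2.4 - (-0.01) = -2.39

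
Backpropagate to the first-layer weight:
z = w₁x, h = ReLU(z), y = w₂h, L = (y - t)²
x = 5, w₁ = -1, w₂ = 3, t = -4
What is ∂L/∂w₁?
∂L/∂w₁ = 0

Forward pass:
z = w₁x = -1×5 = -5
h = ReLU(-5) = 0
y = w₂h = 3×0 = 0

Backward pass:
∂L/∂y = 2(y - t) = 2(0 - -4) = 8
∂y/∂h = w₂ = 3
∂h/∂z = 0 (ReLU derivative)
∂z/∂w₁ = x = 5

∂L/∂w₁ = 8 × 3 × 0 × 5 = 0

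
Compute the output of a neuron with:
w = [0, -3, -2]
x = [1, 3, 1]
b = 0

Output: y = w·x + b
y = -11

y = (0)(1) + (-3)(3) + (-2)(1) + 0 = -11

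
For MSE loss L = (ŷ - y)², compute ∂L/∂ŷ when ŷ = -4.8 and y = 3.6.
∂L/∂ŷ = -16.8

∂L/∂ŷ = 2(ŷ - y) = 2(-4.8 - 3.6) = 2(-8.4) = -16.8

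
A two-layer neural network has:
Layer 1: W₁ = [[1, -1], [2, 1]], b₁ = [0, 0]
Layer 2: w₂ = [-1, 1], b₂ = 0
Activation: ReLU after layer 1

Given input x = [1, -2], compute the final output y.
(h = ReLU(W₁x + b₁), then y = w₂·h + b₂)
y = -3

Layer 1 pre-activation: z₁ = [3, 0]
After ReLU: h = [3, 0]
Layer 2 output: y = -1×3 + 1×0 + 0 = -3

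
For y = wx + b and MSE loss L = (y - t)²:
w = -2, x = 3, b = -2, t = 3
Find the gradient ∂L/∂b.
∂L/∂b = -22

y = wx + b = (-2)(3) + -2 = -8
∂L/∂y = 2(y - t) = 2(-8 - 3) = -22
∂y/∂b = 1
∂L/∂b = ∂L/∂y · ∂y/∂b = -22 × 1 = -22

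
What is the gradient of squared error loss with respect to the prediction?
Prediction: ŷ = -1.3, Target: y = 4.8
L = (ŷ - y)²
∂L/∂ŷ = -12.2

∂L/∂ŷ = 2(ŷ - y) = 2(-1.3 - 4.8) = 2(-6.1) = -12.2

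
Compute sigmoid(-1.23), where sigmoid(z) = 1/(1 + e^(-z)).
0.2262

sigmoid(-1.23) = 1/(1 + e^(1.23)) = 1/(1 + 3.421) = 0.2262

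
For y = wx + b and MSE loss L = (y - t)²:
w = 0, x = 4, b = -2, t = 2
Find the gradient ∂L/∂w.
∂L/∂w = -32

y = wx + b = (0)(4) + -2 = -2
∂L/∂y = 2(y - t) = 2(-2 - 2) = -8
∂y/∂w = x = 4
∂L/∂w = ∂L/∂y · ∂y/∂w = -8 × 4 = -32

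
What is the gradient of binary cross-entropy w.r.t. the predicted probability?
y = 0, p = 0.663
∂L/∂p = 2.967

∂L/∂p = -y/p + (1-y)/(1-p) = 0 + 1/0.337 = 2.967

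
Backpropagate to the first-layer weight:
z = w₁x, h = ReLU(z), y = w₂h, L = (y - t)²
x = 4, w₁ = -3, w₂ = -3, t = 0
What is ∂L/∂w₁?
∂L/∂w₁ = 0

Forward pass:
z = w₁x = -3×4 = -12
h = ReLU(-12) = 0
y = w₂h = -3×0 = 0

Backward pass:
∂L/∂y = 2(y - t) = 2(0 - 0) = 0
∂y/∂h = w₂ = -3
∂h/∂z = 0 (ReLU derivative)
∂z/∂w₁ = x = 4

∂L/∂w₁ = 0 × -3 × 0 × 4 = 0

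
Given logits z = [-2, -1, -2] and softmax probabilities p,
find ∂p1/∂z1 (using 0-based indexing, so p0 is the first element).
∂p1/∂z1 = 0.2442

p = softmax(z) = [0.2119, 0.5761, 0.2119]
p1 = 0.5761

∂p1/∂z1 = p1(1 - p1) = 0.5761 × (1 - 0.5761) = 0.2442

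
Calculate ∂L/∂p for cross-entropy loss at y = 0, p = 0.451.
∂L/∂p = 1.821

∂L/∂p = -y/p + (1-y)/(1-p) = 0 + 1/0.549 = 1.821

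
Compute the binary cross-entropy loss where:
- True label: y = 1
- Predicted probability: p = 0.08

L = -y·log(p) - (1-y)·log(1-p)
L = 2.526

L = -1·log(0.08) - 0·log(0.92) = -log(0.08) = 2.526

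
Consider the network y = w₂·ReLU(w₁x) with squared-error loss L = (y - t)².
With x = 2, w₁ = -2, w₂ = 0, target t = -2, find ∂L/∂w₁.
∂L/∂w₁ = 0

Forward pass:
z = w₁x = -2×2 = -4
h = ReLU(-4) = 0
y = w₂h = 0×0 = 0

Backward pass:
∂L/∂y = 2(y - t) = 2(0 - -2) = 4
∂y/∂h = w₂ = 0
∂h/∂z = 0 (ReLU derivative)
∂z/∂w₁ = x = 2

∂L/∂w₁ = 4 × 0 × 0 × 2 = 0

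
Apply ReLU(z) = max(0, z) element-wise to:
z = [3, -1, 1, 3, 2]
h = [3, 0, 1, 3, 2]

ReLU applied element-wise: max(0,3)=3, max(0,-1)=0, max(0,1)=1, max(0,3)=3, max(0,2)=2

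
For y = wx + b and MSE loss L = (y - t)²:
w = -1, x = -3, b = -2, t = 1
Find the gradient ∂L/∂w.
∂L/∂w = 0

y = wx + b = (-1)(-3) + -2 = 1
∂L/∂y = 2(y - t) = 2(1 - 1) = 0
∂y/∂w = x = -3
∂L/∂w = ∂L/∂y · ∂y/∂w = 0 × -3 = 0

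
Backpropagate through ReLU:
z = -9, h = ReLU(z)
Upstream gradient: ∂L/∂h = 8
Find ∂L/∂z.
∂L/∂z = 0

h = ReLU(-9) = 0
Since z < 0: ∂h/∂z = 0
∂L/∂z = ∂L/∂h · ∂h/∂z = 8 × 0 = 0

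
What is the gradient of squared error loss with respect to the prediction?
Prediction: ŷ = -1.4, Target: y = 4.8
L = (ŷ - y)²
∂L/∂ŷ = -12.4

∂L/∂ŷ = 2(ŷ - y) = 2(-1.4 - 4.8) = 2(-6.2) = -12.4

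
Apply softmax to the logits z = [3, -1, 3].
p = [0.4955, 0.0091, 0.4955]

exp(z) = [20.09, 0.3679, 20.09]
Sum = 40.54
p = [0.4955, 0.0091, 0.4955]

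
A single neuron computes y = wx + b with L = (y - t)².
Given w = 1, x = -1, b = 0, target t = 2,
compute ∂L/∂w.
∂L/∂w = 6

y = wx + b = (1)(-1) + 0 = -1
∂L/∂y = 2(y - t) = 2(-1 - 2) = -6
∂y/∂w = x = -1
∂L/∂w = ∂L/∂y · ∂y/∂w = -6 × -1 = 6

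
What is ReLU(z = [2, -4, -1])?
h = [2, 0, 0]

ReLU applied element-wise: max(0,2)=2, max(0,-4)=0, max(0,-1)=0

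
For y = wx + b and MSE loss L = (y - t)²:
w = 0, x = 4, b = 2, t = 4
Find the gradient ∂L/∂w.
∂L/∂w = -16

y = wx + b = (0)(4) + 2 = 2
∂L/∂y = 2(y - t) = 2(2 - 4) = -4
∂y/∂w = x = 4
∂L/∂w = ∂L/∂y · ∂y/∂w = -4 × 4 = -16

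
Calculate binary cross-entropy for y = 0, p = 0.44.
L = 0.5798

L = -0·log(0.44) - 1·log(0.56) = -log(0.56) = 0.5798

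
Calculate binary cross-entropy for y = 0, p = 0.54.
L = 0.7765

L = -0·log(0.54) - 1·log(0.46) = -log(0.46) = 0.7765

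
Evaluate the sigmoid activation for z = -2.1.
0.1091

sigmoid(-2.1) = 1/(1 + e^(2.1)) = 1/(1 + 8.166) = 0.1091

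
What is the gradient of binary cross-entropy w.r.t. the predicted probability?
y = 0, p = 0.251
∂L/∂p = 1.335

∂L/∂p = -y/p + (1-y)/(1-p) = 0 + 1/0.749 = 1.335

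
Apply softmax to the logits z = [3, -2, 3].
p = [0.4983, 0.0034, 0.4983]

exp(z) = [20.09, 0.1353, 20.09]
Sum = 40.31
p = [0.4983, 0.0034, 0.4983]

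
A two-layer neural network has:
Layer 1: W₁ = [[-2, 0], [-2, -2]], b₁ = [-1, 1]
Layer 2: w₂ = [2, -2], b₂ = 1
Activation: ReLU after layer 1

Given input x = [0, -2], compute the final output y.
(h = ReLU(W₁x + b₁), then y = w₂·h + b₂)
y = -9

Layer 1 pre-activation: z₁ = [-1, 5]
After ReLU: h = [0, 5]
Layer 2 output: y = 2×0 + -2×5 + 1 = -9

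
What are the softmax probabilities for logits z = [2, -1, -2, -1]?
p = [0.8945, 0.0445, 0.0164, 0.0445]

exp(z) = [7.389, 0.3679, 0.1353, 0.3679]
Sum = 8.26
p = [0.8945, 0.0445, 0.0164, 0.0445]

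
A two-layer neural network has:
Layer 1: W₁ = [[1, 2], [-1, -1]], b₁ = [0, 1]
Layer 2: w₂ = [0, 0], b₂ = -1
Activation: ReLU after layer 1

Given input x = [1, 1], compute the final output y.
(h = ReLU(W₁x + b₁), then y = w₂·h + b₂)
y = -1

Layer 1 pre-activation: z₁ = [3, -1]
After ReLU: h = [3, 0]
Layer 2 output: y = 0×3 + 0×0 + -1 = -1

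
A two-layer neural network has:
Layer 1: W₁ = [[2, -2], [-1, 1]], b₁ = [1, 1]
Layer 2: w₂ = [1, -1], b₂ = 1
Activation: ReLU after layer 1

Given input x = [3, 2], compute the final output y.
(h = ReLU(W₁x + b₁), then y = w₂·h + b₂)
y = 4

Layer 1 pre-activation: z₁ = [3, 0]
After ReLU: h = [3, 0]
Layer 2 output: y = 1×3 + -1×0 + 1 = 4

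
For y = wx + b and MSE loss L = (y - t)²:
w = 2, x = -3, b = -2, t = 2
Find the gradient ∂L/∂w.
∂L/∂w = 60

y = wx + b = (2)(-3) + -2 = -8
∂L/∂y = 2(y - t) = 2(-8 - 2) = -20
∂y/∂w = x = -3
∂L/∂w = ∂L/∂y · ∂y/∂w = -20 × -3 = 60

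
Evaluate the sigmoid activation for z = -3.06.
0.04479

sigmoid(-3.06) = 1/(1 + e^(3.06)) = 1/(1 + 21.33) = 0.04479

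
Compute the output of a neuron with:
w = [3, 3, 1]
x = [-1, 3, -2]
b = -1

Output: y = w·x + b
y = 3

y = (3)(-1) + (3)(3) + (1)(-2) + -1 = 3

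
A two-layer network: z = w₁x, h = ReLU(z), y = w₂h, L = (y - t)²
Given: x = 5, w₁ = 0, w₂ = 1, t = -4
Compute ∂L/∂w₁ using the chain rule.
∂L/∂w₁ = 0

Forward pass:
z = w₁x = 0×5 = 0
h = ReLU(0) = 0
y = w₂h = 1×0 = 0

Backward pass:
∂L/∂y = 2(y - t) = 2(0 - -4) = 8
∂y/∂h = w₂ = 1
∂h/∂z = 0 (ReLU derivative)
∂z/∂w₁ = x = 5

∂L/∂w₁ = 8 × 1 × 0 × 5 = 0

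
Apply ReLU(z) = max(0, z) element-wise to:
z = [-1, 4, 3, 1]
h = [0, 4, 3, 1]

ReLU applied element-wise: max(0,-1)=0, max(0,4)=4, max(0,3)=3, max(0,1)=1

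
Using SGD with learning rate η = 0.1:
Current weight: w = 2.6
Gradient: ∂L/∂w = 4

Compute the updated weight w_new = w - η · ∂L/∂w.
w_new = 2.2

w_new = w - η·∂L/∂w = 2.6 - 0.1×(4) = 2.6 - (0.4) = 2.2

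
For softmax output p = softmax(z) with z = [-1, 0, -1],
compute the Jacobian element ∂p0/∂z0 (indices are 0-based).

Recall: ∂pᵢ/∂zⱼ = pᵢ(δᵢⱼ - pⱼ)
∂p0/∂z0 = 0.167

p = softmax(z) = [0.2119, 0.5761, 0.2119]
p0 = 0.2119

∂p0/∂z0 = p0(1 - p0) = 0.2119 × (1 - 0.2119) = 0.167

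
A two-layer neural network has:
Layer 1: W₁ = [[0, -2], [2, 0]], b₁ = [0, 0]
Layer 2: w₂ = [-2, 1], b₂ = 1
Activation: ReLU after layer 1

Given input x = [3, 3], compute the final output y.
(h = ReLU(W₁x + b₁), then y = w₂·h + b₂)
y = 7

Layer 1 pre-activation: z₁ = [-6, 6]
After ReLU: h = [0, 6]
Layer 2 output: y = -2×0 + 1×6 + 1 = 7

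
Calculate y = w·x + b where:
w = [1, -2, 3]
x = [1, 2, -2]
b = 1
y = -8

y = (1)(1) + (-2)(2) + (3)(-2) + 1 = -8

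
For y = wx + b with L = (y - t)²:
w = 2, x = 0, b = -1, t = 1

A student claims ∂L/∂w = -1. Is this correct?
Incorrect

y = (2)(0) + -1 = -1
∂L/∂y = 2(y - t) = 2(-1 - 1) = -4
∂y/∂w = x = 0
∂L/∂w = -4 × 0 = 0

Claimed value: -1
Incorrect: The correct gradient is 0.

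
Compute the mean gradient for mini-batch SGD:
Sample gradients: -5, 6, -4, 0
Average gradient = -0.75

Average = (1/4)(-5 + 6 + -4 + 0) = -3/4 = -0.75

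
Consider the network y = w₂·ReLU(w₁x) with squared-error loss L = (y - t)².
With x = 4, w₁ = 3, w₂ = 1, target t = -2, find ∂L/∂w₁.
∂L/∂w₁ = 112

Forward pass:
z = w₁x = 3×4 = 12
h = ReLU(12) = 12
y = w₂h = 1×12 = 12

Backward pass:
∂L/∂y = 2(y - t) = 2(12 - -2) = 28
∂y/∂h = w₂ = 1
∂h/∂z = 1 (ReLU derivative)
∂z/∂w₁ = x = 4

∂L/∂w₁ = 28 × 1 × 1 × 4 = 112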